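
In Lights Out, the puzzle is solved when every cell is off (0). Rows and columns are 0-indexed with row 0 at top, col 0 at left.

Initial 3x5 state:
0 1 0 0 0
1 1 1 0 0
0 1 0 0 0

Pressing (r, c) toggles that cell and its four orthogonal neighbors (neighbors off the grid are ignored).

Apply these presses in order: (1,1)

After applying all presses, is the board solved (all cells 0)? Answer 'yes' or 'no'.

Answer: yes

Derivation:
After press 1 at (1,1):
0 0 0 0 0
0 0 0 0 0
0 0 0 0 0

Lights still on: 0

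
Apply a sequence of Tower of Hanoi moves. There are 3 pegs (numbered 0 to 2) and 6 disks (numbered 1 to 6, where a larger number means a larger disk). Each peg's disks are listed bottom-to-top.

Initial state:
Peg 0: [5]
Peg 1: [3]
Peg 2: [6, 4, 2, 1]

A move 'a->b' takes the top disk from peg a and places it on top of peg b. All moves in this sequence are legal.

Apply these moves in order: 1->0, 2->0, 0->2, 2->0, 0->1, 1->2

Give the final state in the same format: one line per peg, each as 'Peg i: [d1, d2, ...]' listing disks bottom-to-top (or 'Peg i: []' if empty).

Answer: Peg 0: [5, 3]
Peg 1: []
Peg 2: [6, 4, 2, 1]

Derivation:
After move 1 (1->0):
Peg 0: [5, 3]
Peg 1: []
Peg 2: [6, 4, 2, 1]

After move 2 (2->0):
Peg 0: [5, 3, 1]
Peg 1: []
Peg 2: [6, 4, 2]

After move 3 (0->2):
Peg 0: [5, 3]
Peg 1: []
Peg 2: [6, 4, 2, 1]

After move 4 (2->0):
Peg 0: [5, 3, 1]
Peg 1: []
Peg 2: [6, 4, 2]

After move 5 (0->1):
Peg 0: [5, 3]
Peg 1: [1]
Peg 2: [6, 4, 2]

After move 6 (1->2):
Peg 0: [5, 3]
Peg 1: []
Peg 2: [6, 4, 2, 1]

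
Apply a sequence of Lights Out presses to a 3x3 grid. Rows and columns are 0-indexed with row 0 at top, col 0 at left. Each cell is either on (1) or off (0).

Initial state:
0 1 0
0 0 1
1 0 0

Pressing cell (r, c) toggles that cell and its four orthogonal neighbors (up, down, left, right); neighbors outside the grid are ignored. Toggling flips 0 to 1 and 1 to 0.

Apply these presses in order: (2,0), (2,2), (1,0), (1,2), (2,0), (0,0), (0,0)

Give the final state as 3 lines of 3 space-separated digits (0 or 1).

After press 1 at (2,0):
0 1 0
1 0 1
0 1 0

After press 2 at (2,2):
0 1 0
1 0 0
0 0 1

After press 3 at (1,0):
1 1 0
0 1 0
1 0 1

After press 4 at (1,2):
1 1 1
0 0 1
1 0 0

After press 5 at (2,0):
1 1 1
1 0 1
0 1 0

After press 6 at (0,0):
0 0 1
0 0 1
0 1 0

After press 7 at (0,0):
1 1 1
1 0 1
0 1 0

Answer: 1 1 1
1 0 1
0 1 0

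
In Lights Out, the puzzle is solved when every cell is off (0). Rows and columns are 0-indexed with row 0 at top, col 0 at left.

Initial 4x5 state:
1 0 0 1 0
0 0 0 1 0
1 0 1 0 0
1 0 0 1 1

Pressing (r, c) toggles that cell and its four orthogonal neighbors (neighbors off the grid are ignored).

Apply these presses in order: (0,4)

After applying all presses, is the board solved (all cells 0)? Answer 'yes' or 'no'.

Answer: no

Derivation:
After press 1 at (0,4):
1 0 0 0 1
0 0 0 1 1
1 0 1 0 0
1 0 0 1 1

Lights still on: 9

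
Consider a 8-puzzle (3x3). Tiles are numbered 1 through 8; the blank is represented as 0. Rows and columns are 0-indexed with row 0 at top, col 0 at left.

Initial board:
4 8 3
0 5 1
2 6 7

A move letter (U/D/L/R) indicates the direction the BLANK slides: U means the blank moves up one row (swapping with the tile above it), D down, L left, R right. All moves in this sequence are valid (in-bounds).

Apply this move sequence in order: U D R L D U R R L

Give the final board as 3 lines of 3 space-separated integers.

After move 1 (U):
0 8 3
4 5 1
2 6 7

After move 2 (D):
4 8 3
0 5 1
2 6 7

After move 3 (R):
4 8 3
5 0 1
2 6 7

After move 4 (L):
4 8 3
0 5 1
2 6 7

After move 5 (D):
4 8 3
2 5 1
0 6 7

After move 6 (U):
4 8 3
0 5 1
2 6 7

After move 7 (R):
4 8 3
5 0 1
2 6 7

After move 8 (R):
4 8 3
5 1 0
2 6 7

After move 9 (L):
4 8 3
5 0 1
2 6 7

Answer: 4 8 3
5 0 1
2 6 7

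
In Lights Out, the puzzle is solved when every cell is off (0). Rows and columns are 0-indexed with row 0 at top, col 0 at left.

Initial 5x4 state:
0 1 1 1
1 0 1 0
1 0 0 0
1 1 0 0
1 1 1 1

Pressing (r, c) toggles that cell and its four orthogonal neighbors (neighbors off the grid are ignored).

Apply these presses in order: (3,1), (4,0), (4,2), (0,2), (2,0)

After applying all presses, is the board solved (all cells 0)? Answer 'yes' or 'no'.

After press 1 at (3,1):
0 1 1 1
1 0 1 0
1 1 0 0
0 0 1 0
1 0 1 1

After press 2 at (4,0):
0 1 1 1
1 0 1 0
1 1 0 0
1 0 1 0
0 1 1 1

After press 3 at (4,2):
0 1 1 1
1 0 1 0
1 1 0 0
1 0 0 0
0 0 0 0

After press 4 at (0,2):
0 0 0 0
1 0 0 0
1 1 0 0
1 0 0 0
0 0 0 0

After press 5 at (2,0):
0 0 0 0
0 0 0 0
0 0 0 0
0 0 0 0
0 0 0 0

Lights still on: 0

Answer: yes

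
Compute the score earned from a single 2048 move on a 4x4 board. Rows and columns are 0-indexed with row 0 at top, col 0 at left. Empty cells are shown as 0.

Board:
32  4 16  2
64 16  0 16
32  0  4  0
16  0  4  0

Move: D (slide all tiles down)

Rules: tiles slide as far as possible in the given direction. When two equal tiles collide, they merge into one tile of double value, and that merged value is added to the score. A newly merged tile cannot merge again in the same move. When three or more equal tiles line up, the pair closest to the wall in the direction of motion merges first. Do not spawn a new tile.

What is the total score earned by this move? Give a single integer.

Answer: 8

Derivation:
Slide down:
col 0: [32, 64, 32, 16] -> [32, 64, 32, 16]  score +0 (running 0)
col 1: [4, 16, 0, 0] -> [0, 0, 4, 16]  score +0 (running 0)
col 2: [16, 0, 4, 4] -> [0, 0, 16, 8]  score +8 (running 8)
col 3: [2, 16, 0, 0] -> [0, 0, 2, 16]  score +0 (running 8)
Board after move:
32  0  0  0
64  0  0  0
32  4 16  2
16 16  8 16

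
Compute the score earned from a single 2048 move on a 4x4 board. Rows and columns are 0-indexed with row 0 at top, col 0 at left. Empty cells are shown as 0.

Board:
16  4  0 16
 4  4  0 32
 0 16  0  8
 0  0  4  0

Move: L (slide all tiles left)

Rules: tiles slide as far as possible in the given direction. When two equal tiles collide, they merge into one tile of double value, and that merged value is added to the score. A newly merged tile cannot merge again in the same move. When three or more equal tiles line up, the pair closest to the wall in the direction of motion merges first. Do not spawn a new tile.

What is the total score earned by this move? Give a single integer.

Slide left:
row 0: [16, 4, 0, 16] -> [16, 4, 16, 0]  score +0 (running 0)
row 1: [4, 4, 0, 32] -> [8, 32, 0, 0]  score +8 (running 8)
row 2: [0, 16, 0, 8] -> [16, 8, 0, 0]  score +0 (running 8)
row 3: [0, 0, 4, 0] -> [4, 0, 0, 0]  score +0 (running 8)
Board after move:
16  4 16  0
 8 32  0  0
16  8  0  0
 4  0  0  0

Answer: 8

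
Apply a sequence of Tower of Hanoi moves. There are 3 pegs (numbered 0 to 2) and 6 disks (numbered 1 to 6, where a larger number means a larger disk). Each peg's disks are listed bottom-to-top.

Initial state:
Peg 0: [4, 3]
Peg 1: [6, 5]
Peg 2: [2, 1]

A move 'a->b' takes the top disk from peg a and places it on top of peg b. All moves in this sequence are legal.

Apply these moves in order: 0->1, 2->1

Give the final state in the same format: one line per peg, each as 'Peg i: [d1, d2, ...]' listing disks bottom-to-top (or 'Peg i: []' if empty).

Answer: Peg 0: [4]
Peg 1: [6, 5, 3, 1]
Peg 2: [2]

Derivation:
After move 1 (0->1):
Peg 0: [4]
Peg 1: [6, 5, 3]
Peg 2: [2, 1]

After move 2 (2->1):
Peg 0: [4]
Peg 1: [6, 5, 3, 1]
Peg 2: [2]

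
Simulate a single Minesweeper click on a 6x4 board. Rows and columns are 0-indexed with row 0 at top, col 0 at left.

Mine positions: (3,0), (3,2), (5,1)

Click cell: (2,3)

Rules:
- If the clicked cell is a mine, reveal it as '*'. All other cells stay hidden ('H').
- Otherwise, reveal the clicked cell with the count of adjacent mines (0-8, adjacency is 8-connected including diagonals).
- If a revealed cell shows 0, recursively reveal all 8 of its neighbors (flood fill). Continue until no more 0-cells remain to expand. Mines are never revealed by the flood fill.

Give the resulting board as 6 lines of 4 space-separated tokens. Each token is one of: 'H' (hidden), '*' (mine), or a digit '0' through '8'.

H H H H
H H H H
H H H 1
H H H H
H H H H
H H H H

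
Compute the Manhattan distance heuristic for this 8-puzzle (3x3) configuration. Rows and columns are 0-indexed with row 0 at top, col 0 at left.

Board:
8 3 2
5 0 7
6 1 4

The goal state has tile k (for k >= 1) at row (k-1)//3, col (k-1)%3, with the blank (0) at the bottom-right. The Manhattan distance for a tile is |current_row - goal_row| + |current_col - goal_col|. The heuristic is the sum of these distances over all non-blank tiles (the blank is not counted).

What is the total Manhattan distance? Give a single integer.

Tile 8: at (0,0), goal (2,1), distance |0-2|+|0-1| = 3
Tile 3: at (0,1), goal (0,2), distance |0-0|+|1-2| = 1
Tile 2: at (0,2), goal (0,1), distance |0-0|+|2-1| = 1
Tile 5: at (1,0), goal (1,1), distance |1-1|+|0-1| = 1
Tile 7: at (1,2), goal (2,0), distance |1-2|+|2-0| = 3
Tile 6: at (2,0), goal (1,2), distance |2-1|+|0-2| = 3
Tile 1: at (2,1), goal (0,0), distance |2-0|+|1-0| = 3
Tile 4: at (2,2), goal (1,0), distance |2-1|+|2-0| = 3
Sum: 3 + 1 + 1 + 1 + 3 + 3 + 3 + 3 = 18

Answer: 18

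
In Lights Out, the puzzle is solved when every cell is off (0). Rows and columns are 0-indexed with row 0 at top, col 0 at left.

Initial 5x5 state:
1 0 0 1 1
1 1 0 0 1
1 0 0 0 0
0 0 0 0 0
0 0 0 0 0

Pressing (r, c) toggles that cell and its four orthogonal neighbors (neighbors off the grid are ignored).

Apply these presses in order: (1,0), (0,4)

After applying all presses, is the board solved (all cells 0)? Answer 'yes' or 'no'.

Answer: yes

Derivation:
After press 1 at (1,0):
0 0 0 1 1
0 0 0 0 1
0 0 0 0 0
0 0 0 0 0
0 0 0 0 0

After press 2 at (0,4):
0 0 0 0 0
0 0 0 0 0
0 0 0 0 0
0 0 0 0 0
0 0 0 0 0

Lights still on: 0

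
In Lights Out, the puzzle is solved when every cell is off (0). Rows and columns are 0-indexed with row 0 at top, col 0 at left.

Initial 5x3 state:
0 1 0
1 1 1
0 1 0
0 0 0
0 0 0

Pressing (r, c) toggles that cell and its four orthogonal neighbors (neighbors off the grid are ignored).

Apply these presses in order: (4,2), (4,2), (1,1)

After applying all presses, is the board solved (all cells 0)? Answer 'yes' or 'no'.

Answer: yes

Derivation:
After press 1 at (4,2):
0 1 0
1 1 1
0 1 0
0 0 1
0 1 1

After press 2 at (4,2):
0 1 0
1 1 1
0 1 0
0 0 0
0 0 0

After press 3 at (1,1):
0 0 0
0 0 0
0 0 0
0 0 0
0 0 0

Lights still on: 0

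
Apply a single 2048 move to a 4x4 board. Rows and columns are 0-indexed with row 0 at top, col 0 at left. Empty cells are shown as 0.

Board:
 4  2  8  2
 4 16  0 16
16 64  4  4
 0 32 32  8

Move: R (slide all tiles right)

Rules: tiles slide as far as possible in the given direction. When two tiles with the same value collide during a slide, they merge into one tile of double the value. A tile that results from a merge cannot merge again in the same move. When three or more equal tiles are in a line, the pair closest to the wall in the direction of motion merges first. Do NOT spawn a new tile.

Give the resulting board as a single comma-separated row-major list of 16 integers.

Slide right:
row 0: [4, 2, 8, 2] -> [4, 2, 8, 2]
row 1: [4, 16, 0, 16] -> [0, 0, 4, 32]
row 2: [16, 64, 4, 4] -> [0, 16, 64, 8]
row 3: [0, 32, 32, 8] -> [0, 0, 64, 8]

Answer: 4, 2, 8, 2, 0, 0, 4, 32, 0, 16, 64, 8, 0, 0, 64, 8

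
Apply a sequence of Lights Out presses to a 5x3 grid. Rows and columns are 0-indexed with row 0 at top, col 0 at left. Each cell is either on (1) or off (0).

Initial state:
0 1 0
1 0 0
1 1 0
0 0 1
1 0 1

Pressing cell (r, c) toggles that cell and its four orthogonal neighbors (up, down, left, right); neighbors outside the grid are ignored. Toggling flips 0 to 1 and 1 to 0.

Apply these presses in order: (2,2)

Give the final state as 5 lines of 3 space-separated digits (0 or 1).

After press 1 at (2,2):
0 1 0
1 0 1
1 0 1
0 0 0
1 0 1

Answer: 0 1 0
1 0 1
1 0 1
0 0 0
1 0 1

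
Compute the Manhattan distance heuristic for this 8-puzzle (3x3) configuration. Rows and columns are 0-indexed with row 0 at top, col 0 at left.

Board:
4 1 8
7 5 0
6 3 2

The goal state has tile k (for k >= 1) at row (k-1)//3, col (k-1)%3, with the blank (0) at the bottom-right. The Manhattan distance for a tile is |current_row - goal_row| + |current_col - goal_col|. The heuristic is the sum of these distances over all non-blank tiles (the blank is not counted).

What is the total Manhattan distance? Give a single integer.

Answer: 15

Derivation:
Tile 4: at (0,0), goal (1,0), distance |0-1|+|0-0| = 1
Tile 1: at (0,1), goal (0,0), distance |0-0|+|1-0| = 1
Tile 8: at (0,2), goal (2,1), distance |0-2|+|2-1| = 3
Tile 7: at (1,0), goal (2,0), distance |1-2|+|0-0| = 1
Tile 5: at (1,1), goal (1,1), distance |1-1|+|1-1| = 0
Tile 6: at (2,0), goal (1,2), distance |2-1|+|0-2| = 3
Tile 3: at (2,1), goal (0,2), distance |2-0|+|1-2| = 3
Tile 2: at (2,2), goal (0,1), distance |2-0|+|2-1| = 3
Sum: 1 + 1 + 3 + 1 + 0 + 3 + 3 + 3 = 15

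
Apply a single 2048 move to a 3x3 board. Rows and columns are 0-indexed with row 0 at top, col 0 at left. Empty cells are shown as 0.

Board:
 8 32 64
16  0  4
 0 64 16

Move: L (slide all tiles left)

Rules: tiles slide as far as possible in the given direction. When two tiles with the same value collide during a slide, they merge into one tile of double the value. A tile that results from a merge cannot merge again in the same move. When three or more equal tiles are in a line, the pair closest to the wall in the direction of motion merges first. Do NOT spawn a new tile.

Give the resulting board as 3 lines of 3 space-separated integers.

Answer:  8 32 64
16  4  0
64 16  0

Derivation:
Slide left:
row 0: [8, 32, 64] -> [8, 32, 64]
row 1: [16, 0, 4] -> [16, 4, 0]
row 2: [0, 64, 16] -> [64, 16, 0]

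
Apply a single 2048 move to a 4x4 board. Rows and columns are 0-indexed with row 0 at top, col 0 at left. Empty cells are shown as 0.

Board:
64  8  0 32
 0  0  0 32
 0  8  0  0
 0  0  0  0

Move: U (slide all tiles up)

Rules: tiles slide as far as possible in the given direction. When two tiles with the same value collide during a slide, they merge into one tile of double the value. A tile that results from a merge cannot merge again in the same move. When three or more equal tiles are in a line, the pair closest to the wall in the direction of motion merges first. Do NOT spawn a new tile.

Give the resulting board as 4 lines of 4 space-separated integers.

Slide up:
col 0: [64, 0, 0, 0] -> [64, 0, 0, 0]
col 1: [8, 0, 8, 0] -> [16, 0, 0, 0]
col 2: [0, 0, 0, 0] -> [0, 0, 0, 0]
col 3: [32, 32, 0, 0] -> [64, 0, 0, 0]

Answer: 64 16  0 64
 0  0  0  0
 0  0  0  0
 0  0  0  0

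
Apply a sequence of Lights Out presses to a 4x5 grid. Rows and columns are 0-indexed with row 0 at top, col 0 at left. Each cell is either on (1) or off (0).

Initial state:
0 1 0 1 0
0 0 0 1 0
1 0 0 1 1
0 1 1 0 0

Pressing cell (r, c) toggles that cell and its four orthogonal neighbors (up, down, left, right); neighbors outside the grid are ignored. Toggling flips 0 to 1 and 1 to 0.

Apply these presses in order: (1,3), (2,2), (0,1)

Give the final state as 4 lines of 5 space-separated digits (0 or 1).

After press 1 at (1,3):
0 1 0 0 0
0 0 1 0 1
1 0 0 0 1
0 1 1 0 0

After press 2 at (2,2):
0 1 0 0 0
0 0 0 0 1
1 1 1 1 1
0 1 0 0 0

After press 3 at (0,1):
1 0 1 0 0
0 1 0 0 1
1 1 1 1 1
0 1 0 0 0

Answer: 1 0 1 0 0
0 1 0 0 1
1 1 1 1 1
0 1 0 0 0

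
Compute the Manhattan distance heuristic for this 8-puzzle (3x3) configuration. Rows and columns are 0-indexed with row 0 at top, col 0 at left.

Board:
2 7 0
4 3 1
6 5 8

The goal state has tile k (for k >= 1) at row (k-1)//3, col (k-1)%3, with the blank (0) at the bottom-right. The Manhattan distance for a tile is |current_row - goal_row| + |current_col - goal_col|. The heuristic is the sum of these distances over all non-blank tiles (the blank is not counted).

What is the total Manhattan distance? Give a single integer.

Answer: 14

Derivation:
Tile 2: (0,0)->(0,1) = 1
Tile 7: (0,1)->(2,0) = 3
Tile 4: (1,0)->(1,0) = 0
Tile 3: (1,1)->(0,2) = 2
Tile 1: (1,2)->(0,0) = 3
Tile 6: (2,0)->(1,2) = 3
Tile 5: (2,1)->(1,1) = 1
Tile 8: (2,2)->(2,1) = 1
Sum: 1 + 3 + 0 + 2 + 3 + 3 + 1 + 1 = 14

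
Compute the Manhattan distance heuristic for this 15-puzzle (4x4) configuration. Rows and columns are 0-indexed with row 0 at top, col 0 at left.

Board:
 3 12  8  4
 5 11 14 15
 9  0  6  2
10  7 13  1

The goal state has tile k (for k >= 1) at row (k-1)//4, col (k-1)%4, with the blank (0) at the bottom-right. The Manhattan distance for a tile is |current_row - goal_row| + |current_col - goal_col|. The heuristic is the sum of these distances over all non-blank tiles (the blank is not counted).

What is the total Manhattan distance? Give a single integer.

Tile 3: (0,0)->(0,2) = 2
Tile 12: (0,1)->(2,3) = 4
Tile 8: (0,2)->(1,3) = 2
Tile 4: (0,3)->(0,3) = 0
Tile 5: (1,0)->(1,0) = 0
Tile 11: (1,1)->(2,2) = 2
Tile 14: (1,2)->(3,1) = 3
Tile 15: (1,3)->(3,2) = 3
Tile 9: (2,0)->(2,0) = 0
Tile 6: (2,2)->(1,1) = 2
Tile 2: (2,3)->(0,1) = 4
Tile 10: (3,0)->(2,1) = 2
Tile 7: (3,1)->(1,2) = 3
Tile 13: (3,2)->(3,0) = 2
Tile 1: (3,3)->(0,0) = 6
Sum: 2 + 4 + 2 + 0 + 0 + 2 + 3 + 3 + 0 + 2 + 4 + 2 + 3 + 2 + 6 = 35

Answer: 35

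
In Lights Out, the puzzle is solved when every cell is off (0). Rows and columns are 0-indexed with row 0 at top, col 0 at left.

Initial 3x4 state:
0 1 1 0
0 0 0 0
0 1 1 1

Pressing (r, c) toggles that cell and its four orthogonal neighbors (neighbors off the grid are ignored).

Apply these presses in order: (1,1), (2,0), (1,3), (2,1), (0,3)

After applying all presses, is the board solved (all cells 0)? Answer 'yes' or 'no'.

Answer: yes

Derivation:
After press 1 at (1,1):
0 0 1 0
1 1 1 0
0 0 1 1

After press 2 at (2,0):
0 0 1 0
0 1 1 0
1 1 1 1

After press 3 at (1,3):
0 0 1 1
0 1 0 1
1 1 1 0

After press 4 at (2,1):
0 0 1 1
0 0 0 1
0 0 0 0

After press 5 at (0,3):
0 0 0 0
0 0 0 0
0 0 0 0

Lights still on: 0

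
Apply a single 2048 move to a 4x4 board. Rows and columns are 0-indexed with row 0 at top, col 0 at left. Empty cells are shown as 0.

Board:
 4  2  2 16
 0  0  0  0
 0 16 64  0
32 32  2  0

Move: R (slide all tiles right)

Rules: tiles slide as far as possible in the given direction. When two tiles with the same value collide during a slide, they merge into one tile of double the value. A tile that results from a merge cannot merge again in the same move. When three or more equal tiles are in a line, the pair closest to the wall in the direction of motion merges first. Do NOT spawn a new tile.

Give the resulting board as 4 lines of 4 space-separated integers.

Slide right:
row 0: [4, 2, 2, 16] -> [0, 4, 4, 16]
row 1: [0, 0, 0, 0] -> [0, 0, 0, 0]
row 2: [0, 16, 64, 0] -> [0, 0, 16, 64]
row 3: [32, 32, 2, 0] -> [0, 0, 64, 2]

Answer:  0  4  4 16
 0  0  0  0
 0  0 16 64
 0  0 64  2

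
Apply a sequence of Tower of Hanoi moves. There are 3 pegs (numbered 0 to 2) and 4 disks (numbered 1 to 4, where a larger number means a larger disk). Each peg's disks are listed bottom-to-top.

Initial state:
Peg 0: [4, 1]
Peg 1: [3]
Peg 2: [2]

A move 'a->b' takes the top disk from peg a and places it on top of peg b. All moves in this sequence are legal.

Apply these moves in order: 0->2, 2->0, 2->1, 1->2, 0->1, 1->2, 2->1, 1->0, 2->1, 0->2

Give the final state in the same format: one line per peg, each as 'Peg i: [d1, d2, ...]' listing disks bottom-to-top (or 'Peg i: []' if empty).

Answer: Peg 0: [4]
Peg 1: [3, 2]
Peg 2: [1]

Derivation:
After move 1 (0->2):
Peg 0: [4]
Peg 1: [3]
Peg 2: [2, 1]

After move 2 (2->0):
Peg 0: [4, 1]
Peg 1: [3]
Peg 2: [2]

After move 3 (2->1):
Peg 0: [4, 1]
Peg 1: [3, 2]
Peg 2: []

After move 4 (1->2):
Peg 0: [4, 1]
Peg 1: [3]
Peg 2: [2]

After move 5 (0->1):
Peg 0: [4]
Peg 1: [3, 1]
Peg 2: [2]

After move 6 (1->2):
Peg 0: [4]
Peg 1: [3]
Peg 2: [2, 1]

After move 7 (2->1):
Peg 0: [4]
Peg 1: [3, 1]
Peg 2: [2]

After move 8 (1->0):
Peg 0: [4, 1]
Peg 1: [3]
Peg 2: [2]

After move 9 (2->1):
Peg 0: [4, 1]
Peg 1: [3, 2]
Peg 2: []

After move 10 (0->2):
Peg 0: [4]
Peg 1: [3, 2]
Peg 2: [1]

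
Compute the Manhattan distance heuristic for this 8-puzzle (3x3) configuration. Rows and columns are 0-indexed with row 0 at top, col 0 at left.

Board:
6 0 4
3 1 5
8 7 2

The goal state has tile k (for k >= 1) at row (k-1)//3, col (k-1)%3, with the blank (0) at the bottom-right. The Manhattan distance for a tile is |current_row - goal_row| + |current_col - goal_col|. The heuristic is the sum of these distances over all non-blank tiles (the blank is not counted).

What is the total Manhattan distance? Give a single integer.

Tile 6: (0,0)->(1,2) = 3
Tile 4: (0,2)->(1,0) = 3
Tile 3: (1,0)->(0,2) = 3
Tile 1: (1,1)->(0,0) = 2
Tile 5: (1,2)->(1,1) = 1
Tile 8: (2,0)->(2,1) = 1
Tile 7: (2,1)->(2,0) = 1
Tile 2: (2,2)->(0,1) = 3
Sum: 3 + 3 + 3 + 2 + 1 + 1 + 1 + 3 = 17

Answer: 17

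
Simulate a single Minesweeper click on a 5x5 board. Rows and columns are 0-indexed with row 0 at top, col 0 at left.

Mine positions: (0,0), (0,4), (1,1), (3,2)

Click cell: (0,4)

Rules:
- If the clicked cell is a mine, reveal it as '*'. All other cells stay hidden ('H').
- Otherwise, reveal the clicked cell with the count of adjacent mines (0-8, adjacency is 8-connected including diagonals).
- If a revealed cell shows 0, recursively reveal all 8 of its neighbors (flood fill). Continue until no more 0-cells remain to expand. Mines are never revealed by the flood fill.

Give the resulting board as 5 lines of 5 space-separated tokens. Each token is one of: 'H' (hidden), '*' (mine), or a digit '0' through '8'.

H H H H *
H H H H H
H H H H H
H H H H H
H H H H H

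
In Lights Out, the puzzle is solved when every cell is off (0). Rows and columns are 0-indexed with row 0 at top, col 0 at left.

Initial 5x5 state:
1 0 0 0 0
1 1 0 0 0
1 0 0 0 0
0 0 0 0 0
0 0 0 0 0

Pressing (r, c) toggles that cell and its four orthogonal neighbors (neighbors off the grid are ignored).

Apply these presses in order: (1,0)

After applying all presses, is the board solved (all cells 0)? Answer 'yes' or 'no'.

Answer: yes

Derivation:
After press 1 at (1,0):
0 0 0 0 0
0 0 0 0 0
0 0 0 0 0
0 0 0 0 0
0 0 0 0 0

Lights still on: 0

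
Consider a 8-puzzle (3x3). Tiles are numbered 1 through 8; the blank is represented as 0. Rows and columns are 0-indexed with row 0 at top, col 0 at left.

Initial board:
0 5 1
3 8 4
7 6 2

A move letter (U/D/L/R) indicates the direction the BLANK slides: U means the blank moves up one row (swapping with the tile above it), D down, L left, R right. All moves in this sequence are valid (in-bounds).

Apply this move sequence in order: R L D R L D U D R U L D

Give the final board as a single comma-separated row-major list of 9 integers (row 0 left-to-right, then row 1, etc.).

After move 1 (R):
5 0 1
3 8 4
7 6 2

After move 2 (L):
0 5 1
3 8 4
7 6 2

After move 3 (D):
3 5 1
0 8 4
7 6 2

After move 4 (R):
3 5 1
8 0 4
7 6 2

After move 5 (L):
3 5 1
0 8 4
7 6 2

After move 6 (D):
3 5 1
7 8 4
0 6 2

After move 7 (U):
3 5 1
0 8 4
7 6 2

After move 8 (D):
3 5 1
7 8 4
0 6 2

After move 9 (R):
3 5 1
7 8 4
6 0 2

After move 10 (U):
3 5 1
7 0 4
6 8 2

After move 11 (L):
3 5 1
0 7 4
6 8 2

After move 12 (D):
3 5 1
6 7 4
0 8 2

Answer: 3, 5, 1, 6, 7, 4, 0, 8, 2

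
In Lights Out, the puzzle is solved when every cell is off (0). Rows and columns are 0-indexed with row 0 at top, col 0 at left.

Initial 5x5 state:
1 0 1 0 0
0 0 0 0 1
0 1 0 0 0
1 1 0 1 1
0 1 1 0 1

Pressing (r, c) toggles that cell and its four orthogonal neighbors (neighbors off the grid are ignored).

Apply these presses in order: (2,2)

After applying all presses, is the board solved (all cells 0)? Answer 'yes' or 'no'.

After press 1 at (2,2):
1 0 1 0 0
0 0 1 0 1
0 0 1 1 0
1 1 1 1 1
0 1 1 0 1

Lights still on: 14

Answer: no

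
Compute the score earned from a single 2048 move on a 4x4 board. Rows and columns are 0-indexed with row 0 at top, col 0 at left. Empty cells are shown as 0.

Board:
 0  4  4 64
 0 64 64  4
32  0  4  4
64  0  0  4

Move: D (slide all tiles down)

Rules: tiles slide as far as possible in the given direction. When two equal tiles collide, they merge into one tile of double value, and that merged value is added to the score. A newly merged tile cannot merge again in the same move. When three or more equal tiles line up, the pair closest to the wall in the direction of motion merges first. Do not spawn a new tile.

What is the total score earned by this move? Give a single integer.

Slide down:
col 0: [0, 0, 32, 64] -> [0, 0, 32, 64]  score +0 (running 0)
col 1: [4, 64, 0, 0] -> [0, 0, 4, 64]  score +0 (running 0)
col 2: [4, 64, 4, 0] -> [0, 4, 64, 4]  score +0 (running 0)
col 3: [64, 4, 4, 4] -> [0, 64, 4, 8]  score +8 (running 8)
Board after move:
 0  0  0  0
 0  0  4 64
32  4 64  4
64 64  4  8

Answer: 8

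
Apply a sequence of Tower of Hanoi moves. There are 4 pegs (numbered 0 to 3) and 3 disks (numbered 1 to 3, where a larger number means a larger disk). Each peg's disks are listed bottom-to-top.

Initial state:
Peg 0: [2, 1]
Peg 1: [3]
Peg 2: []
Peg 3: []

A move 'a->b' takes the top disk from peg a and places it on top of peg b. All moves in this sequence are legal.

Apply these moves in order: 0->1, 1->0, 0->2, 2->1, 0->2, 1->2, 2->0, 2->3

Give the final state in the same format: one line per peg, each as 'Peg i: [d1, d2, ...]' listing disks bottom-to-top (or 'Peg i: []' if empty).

After move 1 (0->1):
Peg 0: [2]
Peg 1: [3, 1]
Peg 2: []
Peg 3: []

After move 2 (1->0):
Peg 0: [2, 1]
Peg 1: [3]
Peg 2: []
Peg 3: []

After move 3 (0->2):
Peg 0: [2]
Peg 1: [3]
Peg 2: [1]
Peg 3: []

After move 4 (2->1):
Peg 0: [2]
Peg 1: [3, 1]
Peg 2: []
Peg 3: []

After move 5 (0->2):
Peg 0: []
Peg 1: [3, 1]
Peg 2: [2]
Peg 3: []

After move 6 (1->2):
Peg 0: []
Peg 1: [3]
Peg 2: [2, 1]
Peg 3: []

After move 7 (2->0):
Peg 0: [1]
Peg 1: [3]
Peg 2: [2]
Peg 3: []

After move 8 (2->3):
Peg 0: [1]
Peg 1: [3]
Peg 2: []
Peg 3: [2]

Answer: Peg 0: [1]
Peg 1: [3]
Peg 2: []
Peg 3: [2]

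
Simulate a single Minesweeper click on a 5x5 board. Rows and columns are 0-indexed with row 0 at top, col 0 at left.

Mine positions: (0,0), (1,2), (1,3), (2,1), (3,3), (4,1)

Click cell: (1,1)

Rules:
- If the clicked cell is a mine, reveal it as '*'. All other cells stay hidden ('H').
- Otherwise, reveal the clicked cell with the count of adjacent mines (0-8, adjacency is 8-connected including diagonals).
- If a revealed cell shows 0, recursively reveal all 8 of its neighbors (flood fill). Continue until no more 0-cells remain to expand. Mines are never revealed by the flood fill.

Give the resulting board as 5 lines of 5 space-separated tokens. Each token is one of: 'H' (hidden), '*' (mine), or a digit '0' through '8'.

H H H H H
H 3 H H H
H H H H H
H H H H H
H H H H H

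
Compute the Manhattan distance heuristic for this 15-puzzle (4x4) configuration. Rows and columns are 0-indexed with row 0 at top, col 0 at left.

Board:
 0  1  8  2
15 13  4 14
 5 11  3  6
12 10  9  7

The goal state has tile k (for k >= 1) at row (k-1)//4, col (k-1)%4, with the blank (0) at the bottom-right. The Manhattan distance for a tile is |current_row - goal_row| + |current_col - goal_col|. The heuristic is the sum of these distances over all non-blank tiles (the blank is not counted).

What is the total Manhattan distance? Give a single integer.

Answer: 36

Derivation:
Tile 1: (0,1)->(0,0) = 1
Tile 8: (0,2)->(1,3) = 2
Tile 2: (0,3)->(0,1) = 2
Tile 15: (1,0)->(3,2) = 4
Tile 13: (1,1)->(3,0) = 3
Tile 4: (1,2)->(0,3) = 2
Tile 14: (1,3)->(3,1) = 4
Tile 5: (2,0)->(1,0) = 1
Tile 11: (2,1)->(2,2) = 1
Tile 3: (2,2)->(0,2) = 2
Tile 6: (2,3)->(1,1) = 3
Tile 12: (3,0)->(2,3) = 4
Tile 10: (3,1)->(2,1) = 1
Tile 9: (3,2)->(2,0) = 3
Tile 7: (3,3)->(1,2) = 3
Sum: 1 + 2 + 2 + 4 + 3 + 2 + 4 + 1 + 1 + 2 + 3 + 4 + 1 + 3 + 3 = 36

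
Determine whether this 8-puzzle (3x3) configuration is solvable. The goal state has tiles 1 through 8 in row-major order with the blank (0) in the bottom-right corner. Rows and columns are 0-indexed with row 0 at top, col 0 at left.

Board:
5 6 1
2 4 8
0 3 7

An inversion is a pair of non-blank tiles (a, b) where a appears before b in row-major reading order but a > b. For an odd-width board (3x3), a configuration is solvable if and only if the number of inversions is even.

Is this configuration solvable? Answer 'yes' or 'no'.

Answer: no

Derivation:
Inversions (pairs i<j in row-major order where tile[i] > tile[j] > 0): 11
11 is odd, so the puzzle is not solvable.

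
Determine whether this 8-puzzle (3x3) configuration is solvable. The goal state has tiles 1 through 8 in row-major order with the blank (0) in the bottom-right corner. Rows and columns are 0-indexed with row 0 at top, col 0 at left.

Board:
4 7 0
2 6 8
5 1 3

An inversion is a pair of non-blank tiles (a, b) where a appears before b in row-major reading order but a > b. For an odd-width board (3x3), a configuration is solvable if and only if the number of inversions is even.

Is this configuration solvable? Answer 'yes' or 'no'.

Answer: no

Derivation:
Inversions (pairs i<j in row-major order where tile[i] > tile[j] > 0): 17
17 is odd, so the puzzle is not solvable.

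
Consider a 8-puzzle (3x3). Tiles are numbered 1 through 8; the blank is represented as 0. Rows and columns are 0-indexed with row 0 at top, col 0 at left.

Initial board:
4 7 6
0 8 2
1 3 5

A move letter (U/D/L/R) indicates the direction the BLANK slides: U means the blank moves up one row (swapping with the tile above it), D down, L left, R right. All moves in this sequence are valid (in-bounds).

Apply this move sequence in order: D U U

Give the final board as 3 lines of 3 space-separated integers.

After move 1 (D):
4 7 6
1 8 2
0 3 5

After move 2 (U):
4 7 6
0 8 2
1 3 5

After move 3 (U):
0 7 6
4 8 2
1 3 5

Answer: 0 7 6
4 8 2
1 3 5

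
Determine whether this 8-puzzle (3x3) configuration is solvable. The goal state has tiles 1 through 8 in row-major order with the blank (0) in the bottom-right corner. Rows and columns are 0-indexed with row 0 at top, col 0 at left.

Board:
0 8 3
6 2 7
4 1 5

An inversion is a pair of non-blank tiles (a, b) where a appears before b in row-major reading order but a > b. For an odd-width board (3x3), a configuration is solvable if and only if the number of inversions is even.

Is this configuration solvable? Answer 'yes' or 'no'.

Answer: yes

Derivation:
Inversions (pairs i<j in row-major order where tile[i] > tile[j] > 0): 18
18 is even, so the puzzle is solvable.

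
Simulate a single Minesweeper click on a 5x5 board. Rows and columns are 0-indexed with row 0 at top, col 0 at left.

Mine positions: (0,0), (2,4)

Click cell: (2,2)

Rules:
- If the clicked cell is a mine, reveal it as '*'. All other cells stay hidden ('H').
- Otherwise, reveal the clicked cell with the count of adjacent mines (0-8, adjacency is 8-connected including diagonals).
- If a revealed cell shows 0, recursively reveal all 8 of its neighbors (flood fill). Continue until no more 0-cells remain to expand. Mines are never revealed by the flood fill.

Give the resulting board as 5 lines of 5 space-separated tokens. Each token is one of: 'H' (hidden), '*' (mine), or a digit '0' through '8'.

H 1 0 0 0
1 1 0 1 1
0 0 0 1 H
0 0 0 1 1
0 0 0 0 0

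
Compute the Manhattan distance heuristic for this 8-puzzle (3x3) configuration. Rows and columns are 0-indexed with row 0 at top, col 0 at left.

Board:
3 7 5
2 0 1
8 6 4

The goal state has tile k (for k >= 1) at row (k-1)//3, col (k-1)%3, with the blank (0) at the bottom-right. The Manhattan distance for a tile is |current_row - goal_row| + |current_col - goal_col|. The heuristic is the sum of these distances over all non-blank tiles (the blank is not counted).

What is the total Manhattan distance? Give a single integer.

Tile 3: at (0,0), goal (0,2), distance |0-0|+|0-2| = 2
Tile 7: at (0,1), goal (2,0), distance |0-2|+|1-0| = 3
Tile 5: at (0,2), goal (1,1), distance |0-1|+|2-1| = 2
Tile 2: at (1,0), goal (0,1), distance |1-0|+|0-1| = 2
Tile 1: at (1,2), goal (0,0), distance |1-0|+|2-0| = 3
Tile 8: at (2,0), goal (2,1), distance |2-2|+|0-1| = 1
Tile 6: at (2,1), goal (1,2), distance |2-1|+|1-2| = 2
Tile 4: at (2,2), goal (1,0), distance |2-1|+|2-0| = 3
Sum: 2 + 3 + 2 + 2 + 3 + 1 + 2 + 3 = 18

Answer: 18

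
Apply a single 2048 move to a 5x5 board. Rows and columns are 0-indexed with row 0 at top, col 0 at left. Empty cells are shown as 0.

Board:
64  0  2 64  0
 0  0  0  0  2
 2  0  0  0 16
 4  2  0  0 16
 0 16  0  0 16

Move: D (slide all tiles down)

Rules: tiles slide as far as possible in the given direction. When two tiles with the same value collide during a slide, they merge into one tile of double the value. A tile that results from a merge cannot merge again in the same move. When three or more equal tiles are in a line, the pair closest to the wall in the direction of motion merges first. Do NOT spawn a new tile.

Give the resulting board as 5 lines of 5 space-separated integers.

Answer:  0  0  0  0  0
 0  0  0  0  0
64  0  0  0  2
 2  2  0  0 16
 4 16  2 64 32

Derivation:
Slide down:
col 0: [64, 0, 2, 4, 0] -> [0, 0, 64, 2, 4]
col 1: [0, 0, 0, 2, 16] -> [0, 0, 0, 2, 16]
col 2: [2, 0, 0, 0, 0] -> [0, 0, 0, 0, 2]
col 3: [64, 0, 0, 0, 0] -> [0, 0, 0, 0, 64]
col 4: [0, 2, 16, 16, 16] -> [0, 0, 2, 16, 32]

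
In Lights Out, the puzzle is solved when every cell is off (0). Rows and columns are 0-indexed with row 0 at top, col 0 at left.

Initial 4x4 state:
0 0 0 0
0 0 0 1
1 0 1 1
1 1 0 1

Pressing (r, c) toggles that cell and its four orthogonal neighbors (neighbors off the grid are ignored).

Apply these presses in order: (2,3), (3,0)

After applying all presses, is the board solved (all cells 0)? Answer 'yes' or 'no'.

After press 1 at (2,3):
0 0 0 0
0 0 0 0
1 0 0 0
1 1 0 0

After press 2 at (3,0):
0 0 0 0
0 0 0 0
0 0 0 0
0 0 0 0

Lights still on: 0

Answer: yes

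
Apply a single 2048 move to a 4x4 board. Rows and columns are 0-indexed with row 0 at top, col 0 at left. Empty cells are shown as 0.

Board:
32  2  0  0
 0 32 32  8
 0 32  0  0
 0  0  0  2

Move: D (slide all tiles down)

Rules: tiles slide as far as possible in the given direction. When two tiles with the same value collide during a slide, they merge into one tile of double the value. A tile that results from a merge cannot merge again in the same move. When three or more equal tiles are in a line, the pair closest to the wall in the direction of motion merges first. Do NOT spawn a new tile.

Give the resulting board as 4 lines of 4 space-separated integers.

Answer:  0  0  0  0
 0  0  0  0
 0  2  0  8
32 64 32  2

Derivation:
Slide down:
col 0: [32, 0, 0, 0] -> [0, 0, 0, 32]
col 1: [2, 32, 32, 0] -> [0, 0, 2, 64]
col 2: [0, 32, 0, 0] -> [0, 0, 0, 32]
col 3: [0, 8, 0, 2] -> [0, 0, 8, 2]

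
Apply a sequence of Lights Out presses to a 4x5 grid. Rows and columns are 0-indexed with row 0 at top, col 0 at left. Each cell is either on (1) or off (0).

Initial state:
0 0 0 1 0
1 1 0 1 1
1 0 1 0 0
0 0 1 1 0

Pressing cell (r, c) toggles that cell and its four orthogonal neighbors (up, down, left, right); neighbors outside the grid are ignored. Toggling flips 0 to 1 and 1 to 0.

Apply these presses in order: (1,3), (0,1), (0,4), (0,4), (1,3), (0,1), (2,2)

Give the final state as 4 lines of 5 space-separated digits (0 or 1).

Answer: 0 0 0 1 0
1 1 1 1 1
1 1 0 1 0
0 0 0 1 0

Derivation:
After press 1 at (1,3):
0 0 0 0 0
1 1 1 0 0
1 0 1 1 0
0 0 1 1 0

After press 2 at (0,1):
1 1 1 0 0
1 0 1 0 0
1 0 1 1 0
0 0 1 1 0

After press 3 at (0,4):
1 1 1 1 1
1 0 1 0 1
1 0 1 1 0
0 0 1 1 0

After press 4 at (0,4):
1 1 1 0 0
1 0 1 0 0
1 0 1 1 0
0 0 1 1 0

After press 5 at (1,3):
1 1 1 1 0
1 0 0 1 1
1 0 1 0 0
0 0 1 1 0

After press 6 at (0,1):
0 0 0 1 0
1 1 0 1 1
1 0 1 0 0
0 0 1 1 0

After press 7 at (2,2):
0 0 0 1 0
1 1 1 1 1
1 1 0 1 0
0 0 0 1 0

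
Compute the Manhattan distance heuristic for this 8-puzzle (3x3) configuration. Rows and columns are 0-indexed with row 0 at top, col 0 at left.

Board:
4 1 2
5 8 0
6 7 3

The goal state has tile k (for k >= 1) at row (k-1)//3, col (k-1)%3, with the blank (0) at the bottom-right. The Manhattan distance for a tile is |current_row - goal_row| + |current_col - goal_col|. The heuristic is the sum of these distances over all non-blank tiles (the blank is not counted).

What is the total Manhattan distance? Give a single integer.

Answer: 11

Derivation:
Tile 4: at (0,0), goal (1,0), distance |0-1|+|0-0| = 1
Tile 1: at (0,1), goal (0,0), distance |0-0|+|1-0| = 1
Tile 2: at (0,2), goal (0,1), distance |0-0|+|2-1| = 1
Tile 5: at (1,0), goal (1,1), distance |1-1|+|0-1| = 1
Tile 8: at (1,1), goal (2,1), distance |1-2|+|1-1| = 1
Tile 6: at (2,0), goal (1,2), distance |2-1|+|0-2| = 3
Tile 7: at (2,1), goal (2,0), distance |2-2|+|1-0| = 1
Tile 3: at (2,2), goal (0,2), distance |2-0|+|2-2| = 2
Sum: 1 + 1 + 1 + 1 + 1 + 3 + 1 + 2 = 11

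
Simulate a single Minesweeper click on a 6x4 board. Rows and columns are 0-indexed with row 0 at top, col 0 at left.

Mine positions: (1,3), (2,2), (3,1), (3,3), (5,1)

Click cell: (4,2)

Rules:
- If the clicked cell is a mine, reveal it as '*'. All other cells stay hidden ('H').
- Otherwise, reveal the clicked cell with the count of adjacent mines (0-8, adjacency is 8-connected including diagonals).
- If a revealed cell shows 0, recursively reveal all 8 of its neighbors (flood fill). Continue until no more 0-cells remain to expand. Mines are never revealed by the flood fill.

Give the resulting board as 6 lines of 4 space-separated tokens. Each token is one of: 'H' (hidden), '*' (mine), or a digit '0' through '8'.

H H H H
H H H H
H H H H
H H H H
H H 3 H
H H H H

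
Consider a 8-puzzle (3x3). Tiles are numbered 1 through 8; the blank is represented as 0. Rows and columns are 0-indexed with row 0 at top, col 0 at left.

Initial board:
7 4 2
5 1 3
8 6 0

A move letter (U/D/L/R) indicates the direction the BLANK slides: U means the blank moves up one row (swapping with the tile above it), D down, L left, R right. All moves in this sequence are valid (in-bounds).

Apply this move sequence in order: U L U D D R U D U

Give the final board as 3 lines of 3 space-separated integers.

Answer: 7 4 2
5 6 0
8 3 1

Derivation:
After move 1 (U):
7 4 2
5 1 0
8 6 3

After move 2 (L):
7 4 2
5 0 1
8 6 3

After move 3 (U):
7 0 2
5 4 1
8 6 3

After move 4 (D):
7 4 2
5 0 1
8 6 3

After move 5 (D):
7 4 2
5 6 1
8 0 3

After move 6 (R):
7 4 2
5 6 1
8 3 0

After move 7 (U):
7 4 2
5 6 0
8 3 1

After move 8 (D):
7 4 2
5 6 1
8 3 0

After move 9 (U):
7 4 2
5 6 0
8 3 1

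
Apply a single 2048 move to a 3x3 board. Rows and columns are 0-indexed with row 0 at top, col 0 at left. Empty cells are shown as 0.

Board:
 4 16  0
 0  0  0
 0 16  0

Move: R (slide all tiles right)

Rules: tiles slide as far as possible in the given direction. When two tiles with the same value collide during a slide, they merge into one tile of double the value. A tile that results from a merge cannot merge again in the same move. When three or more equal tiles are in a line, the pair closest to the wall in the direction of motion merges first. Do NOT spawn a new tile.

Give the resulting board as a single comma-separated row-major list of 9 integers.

Slide right:
row 0: [4, 16, 0] -> [0, 4, 16]
row 1: [0, 0, 0] -> [0, 0, 0]
row 2: [0, 16, 0] -> [0, 0, 16]

Answer: 0, 4, 16, 0, 0, 0, 0, 0, 16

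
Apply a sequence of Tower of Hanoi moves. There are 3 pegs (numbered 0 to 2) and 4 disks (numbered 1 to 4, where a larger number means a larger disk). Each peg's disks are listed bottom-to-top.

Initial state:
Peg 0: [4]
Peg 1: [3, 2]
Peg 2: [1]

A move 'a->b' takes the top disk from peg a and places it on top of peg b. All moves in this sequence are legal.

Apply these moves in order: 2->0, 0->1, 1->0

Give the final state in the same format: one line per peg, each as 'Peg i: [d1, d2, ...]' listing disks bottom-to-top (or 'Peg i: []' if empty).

Answer: Peg 0: [4, 1]
Peg 1: [3, 2]
Peg 2: []

Derivation:
After move 1 (2->0):
Peg 0: [4, 1]
Peg 1: [3, 2]
Peg 2: []

After move 2 (0->1):
Peg 0: [4]
Peg 1: [3, 2, 1]
Peg 2: []

After move 3 (1->0):
Peg 0: [4, 1]
Peg 1: [3, 2]
Peg 2: []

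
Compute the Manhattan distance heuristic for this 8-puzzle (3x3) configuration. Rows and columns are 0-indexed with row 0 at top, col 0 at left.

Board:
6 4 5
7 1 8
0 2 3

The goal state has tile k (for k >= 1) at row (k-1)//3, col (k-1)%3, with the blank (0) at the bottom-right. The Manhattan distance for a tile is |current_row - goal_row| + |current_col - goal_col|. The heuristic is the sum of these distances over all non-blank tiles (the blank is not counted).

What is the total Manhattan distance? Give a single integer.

Tile 6: (0,0)->(1,2) = 3
Tile 4: (0,1)->(1,0) = 2
Tile 5: (0,2)->(1,1) = 2
Tile 7: (1,0)->(2,0) = 1
Tile 1: (1,1)->(0,0) = 2
Tile 8: (1,2)->(2,1) = 2
Tile 2: (2,1)->(0,1) = 2
Tile 3: (2,2)->(0,2) = 2
Sum: 3 + 2 + 2 + 1 + 2 + 2 + 2 + 2 = 16

Answer: 16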